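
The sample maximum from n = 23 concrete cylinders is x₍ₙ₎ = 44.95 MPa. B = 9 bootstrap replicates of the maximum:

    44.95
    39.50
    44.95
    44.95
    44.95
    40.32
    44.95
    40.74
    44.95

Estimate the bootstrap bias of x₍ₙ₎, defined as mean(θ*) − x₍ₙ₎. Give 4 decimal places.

bias = −1.5878

mean(θ*) = (44.95 + 39.50 + 44.95 + 44.95 + 44.95 + 40.32 + 44.95 + 40.74 + 44.95) / 9 = 43.36222
bias = 43.36222 − 44.95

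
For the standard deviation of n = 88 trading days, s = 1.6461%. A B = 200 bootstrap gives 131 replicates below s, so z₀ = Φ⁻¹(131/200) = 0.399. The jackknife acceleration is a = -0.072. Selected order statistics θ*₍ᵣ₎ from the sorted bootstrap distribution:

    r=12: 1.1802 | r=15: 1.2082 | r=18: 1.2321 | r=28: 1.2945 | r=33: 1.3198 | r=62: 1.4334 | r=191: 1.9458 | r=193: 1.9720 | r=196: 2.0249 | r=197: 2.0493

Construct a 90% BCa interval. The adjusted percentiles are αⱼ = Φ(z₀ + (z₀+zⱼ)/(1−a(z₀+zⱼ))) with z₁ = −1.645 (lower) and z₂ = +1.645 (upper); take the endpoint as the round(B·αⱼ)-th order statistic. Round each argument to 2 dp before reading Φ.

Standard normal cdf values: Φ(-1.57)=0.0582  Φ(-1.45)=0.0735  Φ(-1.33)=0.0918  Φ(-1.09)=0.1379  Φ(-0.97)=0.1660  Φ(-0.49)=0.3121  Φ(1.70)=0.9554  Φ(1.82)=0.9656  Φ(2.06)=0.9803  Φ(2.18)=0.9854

(1.3198, 2.0493)

Lower: z₀ + z₁ = 0.399 + (-1.645) = -1.246; 1 − a(z₀+z₁) = 1 − (-0.072)(-1.246) = 0.9103; argument = 0.399 + (-1.246)/0.9103 = -0.9698 → -0.97.
α₁ = Φ(-0.97) = 0.1660; rank = round(200 × 0.1660) = 33; θ*₍33₎ = 1.3198.
Upper: z₀ + z₂ = 2.044; 1 − a(z₀+z₂) = 1.1472; argument = 2.1808 → 2.18; α₂ = 0.9854; rank = 197; θ*₍197₎ = 2.0493.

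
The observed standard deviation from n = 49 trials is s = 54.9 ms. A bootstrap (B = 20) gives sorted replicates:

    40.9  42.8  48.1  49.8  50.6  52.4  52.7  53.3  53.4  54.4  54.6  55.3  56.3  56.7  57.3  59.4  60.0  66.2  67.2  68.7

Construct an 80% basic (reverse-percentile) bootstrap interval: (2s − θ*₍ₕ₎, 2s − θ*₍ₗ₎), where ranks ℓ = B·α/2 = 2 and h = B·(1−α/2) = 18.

Percentile endpoints at ranks 2 and 18: θ*₍2₎ = 42.8, θ*₍18₎ = 66.2.
Basic interval reflects these around s:
  lower = 2 × 54.9 − 66.2 = 43.6
  upper = 2 × 54.9 − 42.8 = 67.0

(43.6, 67.0)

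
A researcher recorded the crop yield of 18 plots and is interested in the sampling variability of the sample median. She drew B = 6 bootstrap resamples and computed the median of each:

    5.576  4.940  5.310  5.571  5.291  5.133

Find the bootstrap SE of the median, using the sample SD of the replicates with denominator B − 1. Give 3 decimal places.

SE* = 0.248

Bootstrap SE is the standard deviation of the 6 replicate medians.
Mean of replicates: (5.576 + 4.940 + 5.310 + 5.571 + 5.291 + 5.133) / 6 = 31.8210 / 6 = 5.3035
Sum of squared deviations: (+0.2725)² + (−0.3635)² + (+0.0065)² + (+0.2675)² + (−0.0125)² + (−0.1705)² = 0.3072
Variance = 0.3072 / 5 = 0.0614
SE* = √0.0614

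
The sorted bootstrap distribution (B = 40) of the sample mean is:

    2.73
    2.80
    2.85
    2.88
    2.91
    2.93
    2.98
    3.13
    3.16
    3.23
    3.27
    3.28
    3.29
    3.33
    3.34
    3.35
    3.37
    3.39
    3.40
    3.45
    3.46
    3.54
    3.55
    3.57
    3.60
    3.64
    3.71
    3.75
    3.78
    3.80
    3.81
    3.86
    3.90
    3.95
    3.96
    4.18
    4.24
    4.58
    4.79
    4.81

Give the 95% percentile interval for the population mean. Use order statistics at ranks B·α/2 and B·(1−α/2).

α = 0.05; lower rank = 40 × 0.025 = 1; upper rank = 40 × 0.975 = 39.
The 1st smallest replicate is 2.73; the 39th is 4.79.

(2.73, 4.79)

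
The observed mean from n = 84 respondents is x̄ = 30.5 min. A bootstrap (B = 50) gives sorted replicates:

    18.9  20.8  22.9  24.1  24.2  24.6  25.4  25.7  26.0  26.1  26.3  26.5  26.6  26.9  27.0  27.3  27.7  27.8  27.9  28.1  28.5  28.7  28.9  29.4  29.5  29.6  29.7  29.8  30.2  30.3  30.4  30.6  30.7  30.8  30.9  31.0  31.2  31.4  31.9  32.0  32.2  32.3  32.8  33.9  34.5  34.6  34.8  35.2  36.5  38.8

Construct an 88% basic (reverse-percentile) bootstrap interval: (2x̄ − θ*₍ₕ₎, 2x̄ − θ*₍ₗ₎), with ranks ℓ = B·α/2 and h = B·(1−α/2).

Percentile endpoints at ranks 3 and 47: θ*₍3₎ = 22.9, θ*₍47₎ = 34.8.
Basic interval reflects these around x̄:
  lower = 2 × 30.5 − 34.8 = 26.2
  upper = 2 × 30.5 − 22.9 = 38.1

(26.2, 38.1)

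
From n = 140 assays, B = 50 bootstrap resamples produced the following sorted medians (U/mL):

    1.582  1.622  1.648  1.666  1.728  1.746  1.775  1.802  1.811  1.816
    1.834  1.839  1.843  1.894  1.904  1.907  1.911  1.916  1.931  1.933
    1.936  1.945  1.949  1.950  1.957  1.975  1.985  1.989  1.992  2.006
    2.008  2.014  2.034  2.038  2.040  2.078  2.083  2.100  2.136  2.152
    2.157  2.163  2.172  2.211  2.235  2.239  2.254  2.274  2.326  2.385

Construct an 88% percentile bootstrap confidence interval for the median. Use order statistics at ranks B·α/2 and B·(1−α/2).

(1.648, 2.254)

α = 0.12; lower rank = 50 × 0.060 = 3; upper rank = 50 × 0.940 = 47.
The 3rd smallest replicate is 1.648; the 47th is 2.254.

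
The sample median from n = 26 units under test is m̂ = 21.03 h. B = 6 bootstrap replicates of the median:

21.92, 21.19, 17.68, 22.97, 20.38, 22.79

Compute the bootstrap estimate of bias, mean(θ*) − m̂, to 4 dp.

bias = +0.1250

mean(θ*) = (21.92 + 21.19 + 17.68 + 22.97 + 20.38 + 22.79) / 6 = 21.15500
bias = 21.15500 − 21.03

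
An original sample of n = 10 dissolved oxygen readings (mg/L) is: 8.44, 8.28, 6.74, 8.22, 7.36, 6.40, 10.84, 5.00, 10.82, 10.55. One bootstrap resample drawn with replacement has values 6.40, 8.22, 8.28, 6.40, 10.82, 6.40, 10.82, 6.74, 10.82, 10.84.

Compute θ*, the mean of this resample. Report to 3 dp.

θ* = 8.574

Mean = (6.40 + 8.22 + 8.28 + 6.40 + 10.82 + 6.40 + 10.82 + 6.74 + 10.82 + 10.84) / 10 = 85.740 / 10 = 8.574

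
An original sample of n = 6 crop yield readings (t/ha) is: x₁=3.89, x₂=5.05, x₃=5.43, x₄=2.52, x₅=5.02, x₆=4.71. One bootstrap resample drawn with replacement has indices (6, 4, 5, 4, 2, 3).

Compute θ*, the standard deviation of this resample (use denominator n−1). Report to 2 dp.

θ* = 1.33

Resample values: 4.71, 2.52, 5.02, 2.52, 5.05, 5.43.
Mean = 4.2083; sum of squared deviations = 8.8123
s² = 8.8123 / 5 = 1.7625
s = √1.7625 = 1.33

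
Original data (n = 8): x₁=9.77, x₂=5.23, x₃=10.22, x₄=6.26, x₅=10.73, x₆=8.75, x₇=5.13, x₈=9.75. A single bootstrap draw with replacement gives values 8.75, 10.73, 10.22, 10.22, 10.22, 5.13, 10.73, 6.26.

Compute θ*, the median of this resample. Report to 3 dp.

θ* = 10.220

Sorted: 5.13, 6.26, 8.75, 10.22, 10.22, 10.22, 10.73, 10.73
Median = average of the two middle values = 10.220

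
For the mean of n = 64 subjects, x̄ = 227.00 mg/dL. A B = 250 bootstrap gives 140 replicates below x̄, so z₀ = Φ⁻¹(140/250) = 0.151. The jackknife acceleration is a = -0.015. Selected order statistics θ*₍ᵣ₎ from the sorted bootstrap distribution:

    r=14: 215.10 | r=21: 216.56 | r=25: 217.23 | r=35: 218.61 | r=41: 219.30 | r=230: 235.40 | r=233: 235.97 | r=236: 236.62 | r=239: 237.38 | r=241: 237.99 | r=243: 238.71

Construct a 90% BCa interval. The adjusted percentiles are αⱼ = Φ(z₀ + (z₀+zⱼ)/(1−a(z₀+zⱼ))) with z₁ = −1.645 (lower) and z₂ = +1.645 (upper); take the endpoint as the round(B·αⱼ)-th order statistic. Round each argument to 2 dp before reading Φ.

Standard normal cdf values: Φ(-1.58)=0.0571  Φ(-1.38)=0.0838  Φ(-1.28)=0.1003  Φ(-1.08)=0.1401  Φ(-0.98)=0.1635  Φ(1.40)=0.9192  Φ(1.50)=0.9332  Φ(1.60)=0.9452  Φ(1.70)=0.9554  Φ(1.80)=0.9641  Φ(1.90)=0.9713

Lower: z₀ + z₁ = 0.151 + (-1.645) = -1.494; 1 − a(z₀+z₁) = 1 − (-0.015)(-1.494) = 0.9776; argument = 0.151 + (-1.494)/0.9776 = -1.3772 → -1.38.
α₁ = Φ(-1.38) = 0.0838; rank = round(250 × 0.0838) = 21; θ*₍21₎ = 216.56.
Upper: z₀ + z₂ = 1.796; 1 − a(z₀+z₂) = 1.0269; argument = 1.8999 → 1.90; α₂ = 0.9713; rank = 243; θ*₍243₎ = 238.71.

(216.56, 238.71)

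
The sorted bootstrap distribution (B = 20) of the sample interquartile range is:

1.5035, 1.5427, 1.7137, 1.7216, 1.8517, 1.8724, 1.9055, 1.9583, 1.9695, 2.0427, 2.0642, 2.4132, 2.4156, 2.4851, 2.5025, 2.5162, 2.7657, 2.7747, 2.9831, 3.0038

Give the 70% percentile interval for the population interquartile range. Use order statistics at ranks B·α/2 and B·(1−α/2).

α = 0.30; lower rank = 20 × 0.150 = 3; upper rank = 20 × 0.850 = 17.
The 3rd smallest replicate is 1.7137; the 17th is 2.7657.

(1.7137, 2.7657)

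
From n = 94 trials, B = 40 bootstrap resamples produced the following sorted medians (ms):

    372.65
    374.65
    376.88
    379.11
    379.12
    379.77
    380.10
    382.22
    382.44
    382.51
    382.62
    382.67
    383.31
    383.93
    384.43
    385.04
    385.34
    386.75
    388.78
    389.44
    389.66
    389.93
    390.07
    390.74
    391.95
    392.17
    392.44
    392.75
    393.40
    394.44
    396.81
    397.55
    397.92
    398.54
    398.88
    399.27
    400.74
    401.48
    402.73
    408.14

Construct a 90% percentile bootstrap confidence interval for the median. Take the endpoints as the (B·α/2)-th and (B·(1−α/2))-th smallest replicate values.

(374.65, 401.48)

α = 0.10; lower rank = 40 × 0.050 = 2; upper rank = 40 × 0.950 = 38.
The 2nd smallest replicate is 374.65; the 38th is 401.48.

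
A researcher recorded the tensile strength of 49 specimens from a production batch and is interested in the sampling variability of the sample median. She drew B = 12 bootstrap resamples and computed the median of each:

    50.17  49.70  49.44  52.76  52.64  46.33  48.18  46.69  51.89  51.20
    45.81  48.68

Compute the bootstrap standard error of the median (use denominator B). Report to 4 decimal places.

Bootstrap SE is the standard deviation of the 12 replicate medians.
Mean of replicates: (50.17 + 49.70 + 49.44 + 52.76 + 52.64 + 46.33 + 48.18 + 46.69 + 51.89 + 51.20 + 45.81 + 48.68) / 12 = 593.49000 / 12 = 49.45750
Sum of squared deviations: (+0.71250)² + (+0.24250)² + (−0.01750)² + (+3.30250)² + (+3.18250)² + (−3.12750)² + (−1.27750)² + (−2.76750)² + (+2.43250)² + (+1.74250)² + (−3.64750)² + (−0.77750)² = 63.53603
Variance = 63.53603 / 12 = 5.29467
SE* = √5.29467

SE* = 2.3010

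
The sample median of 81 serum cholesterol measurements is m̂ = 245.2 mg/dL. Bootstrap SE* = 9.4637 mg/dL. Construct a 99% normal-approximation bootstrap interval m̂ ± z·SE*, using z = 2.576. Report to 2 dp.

Margin = 2.576 × 9.4637 = 24.378
Interval: 245.2 ± 24.378

(220.82, 269.58)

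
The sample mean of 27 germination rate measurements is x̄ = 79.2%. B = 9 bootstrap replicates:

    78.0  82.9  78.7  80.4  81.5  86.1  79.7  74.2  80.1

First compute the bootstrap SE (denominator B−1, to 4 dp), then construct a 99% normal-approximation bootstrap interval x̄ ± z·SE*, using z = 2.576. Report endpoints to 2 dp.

(70.70, 87.70)

Mean of replicates = 80.1778; sum of squared deviations = 87.1756; SE* = √(87.1756/8) = 3.3011
Margin = 2.576 × 3.3011 = 8.504
Interval: 79.2 ± 8.504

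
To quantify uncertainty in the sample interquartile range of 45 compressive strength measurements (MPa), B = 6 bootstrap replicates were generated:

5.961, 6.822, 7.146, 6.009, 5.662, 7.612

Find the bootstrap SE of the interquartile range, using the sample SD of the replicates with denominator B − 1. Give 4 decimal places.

SE* = 0.7725

Bootstrap SE is the standard deviation of the 6 replicate interquartile ranges.
Mean of replicates: (5.961 + 6.822 + 7.146 + 6.009 + 5.662 + 7.612) / 6 = 39.21200 / 6 = 6.53533
Sum of squared deviations: (−0.57433)² + (+0.28667)² + (+0.61067)² + (−0.52633)² + (−0.87333)² + (+1.07667)² = 2.98390
Variance = 2.98390 / 5 = 0.59678
SE* = √0.59678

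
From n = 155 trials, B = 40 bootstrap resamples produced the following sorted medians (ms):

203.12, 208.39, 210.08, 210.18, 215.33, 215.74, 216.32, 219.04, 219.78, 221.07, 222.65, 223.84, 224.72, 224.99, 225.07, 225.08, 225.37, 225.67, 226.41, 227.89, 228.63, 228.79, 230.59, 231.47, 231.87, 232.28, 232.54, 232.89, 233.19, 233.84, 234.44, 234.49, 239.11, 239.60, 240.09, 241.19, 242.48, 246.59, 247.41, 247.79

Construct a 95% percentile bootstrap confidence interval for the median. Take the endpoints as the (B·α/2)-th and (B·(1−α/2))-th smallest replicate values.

(203.12, 247.41)

α = 0.05; lower rank = 40 × 0.025 = 1; upper rank = 40 × 0.975 = 39.
The 1st smallest replicate is 203.12; the 39th is 247.41.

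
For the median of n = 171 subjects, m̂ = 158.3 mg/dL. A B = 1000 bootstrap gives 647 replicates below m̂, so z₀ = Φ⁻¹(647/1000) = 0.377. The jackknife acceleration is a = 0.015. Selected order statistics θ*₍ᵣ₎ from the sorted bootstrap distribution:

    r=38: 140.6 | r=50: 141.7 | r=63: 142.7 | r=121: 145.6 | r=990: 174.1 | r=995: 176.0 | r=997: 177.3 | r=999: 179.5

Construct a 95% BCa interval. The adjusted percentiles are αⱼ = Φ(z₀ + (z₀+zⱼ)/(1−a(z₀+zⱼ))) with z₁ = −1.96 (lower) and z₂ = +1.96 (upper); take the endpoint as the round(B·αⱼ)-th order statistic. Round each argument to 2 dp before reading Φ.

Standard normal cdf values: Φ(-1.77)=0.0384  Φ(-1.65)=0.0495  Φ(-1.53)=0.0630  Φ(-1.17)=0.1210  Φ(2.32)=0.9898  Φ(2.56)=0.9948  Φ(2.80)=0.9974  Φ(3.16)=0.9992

(145.6, 177.3)

Lower: z₀ + z₁ = 0.377 + (-1.960) = -1.583; 1 − a(z₀+z₁) = 1 − (0.015)(-1.583) = 1.0237; argument = 0.377 + (-1.583)/1.0237 = -1.1693 → -1.17.
α₁ = Φ(-1.17) = 0.1210; rank = round(1000 × 0.1210) = 121; θ*₍121₎ = 145.6.
Upper: z₀ + z₂ = 2.337; 1 − a(z₀+z₂) = 0.9649; argument = 2.7989 → 2.80; α₂ = 0.9974; rank = 997; θ*₍997₎ = 177.3.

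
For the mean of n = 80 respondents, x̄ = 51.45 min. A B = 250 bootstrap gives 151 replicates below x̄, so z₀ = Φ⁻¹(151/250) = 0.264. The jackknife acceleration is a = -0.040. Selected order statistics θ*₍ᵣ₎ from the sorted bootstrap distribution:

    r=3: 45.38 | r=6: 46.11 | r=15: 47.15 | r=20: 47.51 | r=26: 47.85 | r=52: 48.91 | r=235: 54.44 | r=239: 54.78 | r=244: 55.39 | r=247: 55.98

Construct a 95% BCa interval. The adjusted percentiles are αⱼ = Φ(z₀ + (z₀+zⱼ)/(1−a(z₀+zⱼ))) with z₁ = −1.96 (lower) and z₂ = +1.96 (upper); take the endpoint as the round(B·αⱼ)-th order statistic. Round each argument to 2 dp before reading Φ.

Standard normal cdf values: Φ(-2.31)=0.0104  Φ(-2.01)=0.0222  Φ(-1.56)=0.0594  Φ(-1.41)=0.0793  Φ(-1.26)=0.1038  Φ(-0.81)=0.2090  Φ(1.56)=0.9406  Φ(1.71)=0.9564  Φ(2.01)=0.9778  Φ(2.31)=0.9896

Lower: z₀ + z₁ = 0.264 + (-1.960) = -1.696; 1 − a(z₀+z₁) = 1 − (-0.040)(-1.696) = 0.9322; argument = 0.264 + (-1.696)/0.9322 = -1.5554 → -1.56.
α₁ = Φ(-1.56) = 0.0594; rank = round(250 × 0.0594) = 15; θ*₍15₎ = 47.15.
Upper: z₀ + z₂ = 2.224; 1 − a(z₀+z₂) = 1.0890; argument = 2.3063 → 2.31; α₂ = 0.9896; rank = 247; θ*₍247₎ = 55.98.

(47.15, 55.98)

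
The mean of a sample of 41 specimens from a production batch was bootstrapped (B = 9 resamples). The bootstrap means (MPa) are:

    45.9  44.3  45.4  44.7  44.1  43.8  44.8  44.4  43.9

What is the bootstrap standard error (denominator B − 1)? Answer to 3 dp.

Bootstrap SE is the standard deviation of the 9 replicate means.
Mean of replicates: (45.9 + 44.3 + 45.4 + 44.7 + 44.1 + 43.8 + 44.8 + 44.4 + 43.9) / 9 = 401.3000 / 9 = 44.5889
Sum of squared deviations: (+1.3111)² + (−0.2889)² + (+0.8111)² + (+0.1111)² + (−0.4889)² + (−0.7889)² + (+0.2111)² + (−0.1889)² + (−0.6889)² = 3.8889
Variance = 3.8889 / 8 = 0.4861
SE* = √0.4861

SE* = 0.697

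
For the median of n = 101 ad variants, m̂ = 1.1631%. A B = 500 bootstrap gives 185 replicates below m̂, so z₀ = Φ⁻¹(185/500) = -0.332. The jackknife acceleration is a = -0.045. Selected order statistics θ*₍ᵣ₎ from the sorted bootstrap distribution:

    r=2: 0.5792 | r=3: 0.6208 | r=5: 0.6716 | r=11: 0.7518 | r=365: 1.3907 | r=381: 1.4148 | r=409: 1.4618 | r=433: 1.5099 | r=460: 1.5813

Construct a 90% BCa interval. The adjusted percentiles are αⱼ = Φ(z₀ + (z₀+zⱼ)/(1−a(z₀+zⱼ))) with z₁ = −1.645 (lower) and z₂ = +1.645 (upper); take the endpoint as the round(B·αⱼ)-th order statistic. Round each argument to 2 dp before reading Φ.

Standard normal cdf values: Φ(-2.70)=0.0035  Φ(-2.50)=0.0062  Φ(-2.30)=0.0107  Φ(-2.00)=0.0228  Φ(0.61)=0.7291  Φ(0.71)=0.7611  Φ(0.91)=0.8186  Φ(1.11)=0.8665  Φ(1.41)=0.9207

Lower: z₀ + z₁ = -0.332 + (-1.645) = -1.977; 1 − a(z₀+z₁) = 1 − (-0.045)(-1.977) = 0.9110; argument = -0.332 + (-1.977)/0.9110 = -2.5021 → -2.50.
α₁ = Φ(-2.50) = 0.0062; rank = round(500 × 0.0062) = 3; θ*₍3₎ = 0.6208.
Upper: z₀ + z₂ = 1.313; 1 − a(z₀+z₂) = 1.0591; argument = 0.9077 → 0.91; α₂ = 0.8186; rank = 409; θ*₍409₎ = 1.4618.

(0.6208, 1.4618)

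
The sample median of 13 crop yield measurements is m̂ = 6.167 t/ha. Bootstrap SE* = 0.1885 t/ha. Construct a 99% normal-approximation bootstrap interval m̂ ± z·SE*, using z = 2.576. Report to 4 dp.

Margin = 2.576 × 0.1885 = 0.48558
Interval: 6.167 ± 0.48558

(5.6814, 6.6526)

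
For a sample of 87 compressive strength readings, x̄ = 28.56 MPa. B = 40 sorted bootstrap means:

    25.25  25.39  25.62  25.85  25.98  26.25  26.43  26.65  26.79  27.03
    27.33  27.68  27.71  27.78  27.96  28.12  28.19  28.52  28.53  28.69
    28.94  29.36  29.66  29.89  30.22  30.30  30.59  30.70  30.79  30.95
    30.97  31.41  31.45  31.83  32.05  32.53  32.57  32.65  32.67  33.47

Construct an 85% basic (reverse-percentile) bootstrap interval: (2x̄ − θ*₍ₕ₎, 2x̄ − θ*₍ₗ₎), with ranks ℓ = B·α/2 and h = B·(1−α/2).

Percentile endpoints at ranks 3 and 37: θ*₍3₎ = 25.62, θ*₍37₎ = 32.57.
Basic interval reflects these around x̄:
  lower = 2 × 28.56 − 32.57 = 24.55
  upper = 2 × 28.56 − 25.62 = 31.50

(24.55, 31.50)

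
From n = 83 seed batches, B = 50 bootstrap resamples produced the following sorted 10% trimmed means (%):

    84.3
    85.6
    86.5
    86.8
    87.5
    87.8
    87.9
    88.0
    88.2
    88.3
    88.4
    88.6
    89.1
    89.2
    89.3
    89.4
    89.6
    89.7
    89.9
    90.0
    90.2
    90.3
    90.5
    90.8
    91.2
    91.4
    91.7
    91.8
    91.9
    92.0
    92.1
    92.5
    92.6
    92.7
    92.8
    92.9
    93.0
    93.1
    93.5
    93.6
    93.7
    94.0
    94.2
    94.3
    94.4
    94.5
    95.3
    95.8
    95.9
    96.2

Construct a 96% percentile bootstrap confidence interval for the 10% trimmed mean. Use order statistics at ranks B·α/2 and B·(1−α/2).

(84.3, 95.9)

α = 0.04; lower rank = 50 × 0.020 = 1; upper rank = 50 × 0.980 = 49.
The 1st smallest replicate is 84.3; the 49th is 95.9.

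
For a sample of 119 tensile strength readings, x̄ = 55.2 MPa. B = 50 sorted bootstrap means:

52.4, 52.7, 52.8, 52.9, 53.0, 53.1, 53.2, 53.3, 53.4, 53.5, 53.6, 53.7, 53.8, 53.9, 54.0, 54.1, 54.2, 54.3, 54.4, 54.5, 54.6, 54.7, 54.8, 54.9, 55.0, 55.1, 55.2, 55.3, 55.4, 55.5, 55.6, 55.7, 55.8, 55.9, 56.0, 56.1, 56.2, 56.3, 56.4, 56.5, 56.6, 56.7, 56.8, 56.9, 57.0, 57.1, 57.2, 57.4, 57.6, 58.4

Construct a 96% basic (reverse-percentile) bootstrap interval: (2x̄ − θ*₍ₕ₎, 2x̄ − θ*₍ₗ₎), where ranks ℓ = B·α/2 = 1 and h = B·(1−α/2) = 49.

(52.8, 58.0)

Percentile endpoints at ranks 1 and 49: θ*₍1₎ = 52.4, θ*₍49₎ = 57.6.
Basic interval reflects these around x̄:
  lower = 2 × 55.2 − 57.6 = 52.8
  upper = 2 × 55.2 − 52.4 = 58.0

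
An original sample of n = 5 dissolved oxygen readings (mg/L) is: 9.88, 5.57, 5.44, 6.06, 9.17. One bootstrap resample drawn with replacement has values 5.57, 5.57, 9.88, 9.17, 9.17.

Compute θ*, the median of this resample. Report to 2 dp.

Sorted: 5.57, 5.57, 9.17, 9.17, 9.88
Median = middle value = 9.17

θ* = 9.17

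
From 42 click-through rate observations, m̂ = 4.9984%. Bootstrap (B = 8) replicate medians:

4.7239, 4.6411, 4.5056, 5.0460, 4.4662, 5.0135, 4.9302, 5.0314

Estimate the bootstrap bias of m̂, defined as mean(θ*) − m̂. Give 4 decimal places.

mean(θ*) = (4.7239 + 4.6411 + 4.5056 + 5.0460 + 4.4662 + 5.0135 + 4.9302 + 5.0314) / 8 = 4.79474
bias = 4.79474 − 4.9984

bias = −0.2037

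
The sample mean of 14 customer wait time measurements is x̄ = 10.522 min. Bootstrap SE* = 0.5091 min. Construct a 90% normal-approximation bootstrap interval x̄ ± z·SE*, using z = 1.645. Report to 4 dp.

(9.6845, 11.3595)

Margin = 1.645 × 0.5091 = 0.83747
Interval: 10.522 ± 0.83747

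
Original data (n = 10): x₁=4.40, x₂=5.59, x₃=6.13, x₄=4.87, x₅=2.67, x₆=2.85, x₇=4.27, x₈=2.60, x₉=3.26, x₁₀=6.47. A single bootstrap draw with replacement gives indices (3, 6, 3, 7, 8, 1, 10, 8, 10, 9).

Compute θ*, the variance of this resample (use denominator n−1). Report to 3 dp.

Resample values: 6.13, 2.85, 6.13, 4.27, 2.60, 4.40, 6.47, 2.60, 6.47, 3.26.
Mean = 4.5180; sum of squared deviations = 24.6154
s² = 24.6154 / 9 = 2.7350

θ* = 2.735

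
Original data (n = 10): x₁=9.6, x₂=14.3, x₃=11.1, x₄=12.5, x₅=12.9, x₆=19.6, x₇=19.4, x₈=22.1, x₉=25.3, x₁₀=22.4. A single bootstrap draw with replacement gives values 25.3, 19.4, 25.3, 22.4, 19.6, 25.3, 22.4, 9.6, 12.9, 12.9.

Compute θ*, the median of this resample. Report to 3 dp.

θ* = 21.000

Sorted: 9.6, 12.9, 12.9, 19.4, 19.6, 22.4, 22.4, 25.3, 25.3, 25.3
Median = average of the two middle values = 21.000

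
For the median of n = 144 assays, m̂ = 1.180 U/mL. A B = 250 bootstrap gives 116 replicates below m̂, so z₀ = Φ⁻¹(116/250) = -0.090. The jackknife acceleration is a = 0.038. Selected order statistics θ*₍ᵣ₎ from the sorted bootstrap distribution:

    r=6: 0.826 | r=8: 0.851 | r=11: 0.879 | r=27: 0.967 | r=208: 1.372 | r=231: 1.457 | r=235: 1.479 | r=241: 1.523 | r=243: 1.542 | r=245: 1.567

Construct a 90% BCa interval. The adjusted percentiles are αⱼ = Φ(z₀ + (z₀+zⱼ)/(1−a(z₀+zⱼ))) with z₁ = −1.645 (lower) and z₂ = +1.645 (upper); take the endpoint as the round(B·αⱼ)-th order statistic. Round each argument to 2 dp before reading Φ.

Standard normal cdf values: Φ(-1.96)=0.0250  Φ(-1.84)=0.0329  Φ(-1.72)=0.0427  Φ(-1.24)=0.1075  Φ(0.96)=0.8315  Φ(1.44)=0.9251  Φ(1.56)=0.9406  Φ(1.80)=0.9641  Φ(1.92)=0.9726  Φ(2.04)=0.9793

(0.879, 1.479)

Lower: z₀ + z₁ = -0.090 + (-1.645) = -1.735; 1 − a(z₀+z₁) = 1 − (0.038)(-1.735) = 1.0659; argument = -0.090 + (-1.735)/1.0659 = -1.7177 → -1.72.
α₁ = Φ(-1.72) = 0.0427; rank = round(250 × 0.0427) = 11; θ*₍11₎ = 0.879.
Upper: z₀ + z₂ = 1.555; 1 − a(z₀+z₂) = 0.9409; argument = 1.5627 → 1.56; α₂ = 0.9406; rank = 235; θ*₍235₎ = 1.479.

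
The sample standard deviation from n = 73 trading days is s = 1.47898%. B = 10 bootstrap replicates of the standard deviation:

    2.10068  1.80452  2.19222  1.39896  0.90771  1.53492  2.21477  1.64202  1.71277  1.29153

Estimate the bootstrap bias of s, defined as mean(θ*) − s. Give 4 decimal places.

mean(θ*) = (2.10068 + 1.80452 + 2.19222 + 1.39896 + 0.90771 + 1.53492 + 2.21477 + 1.64202 + 1.71277 + 1.29153) / 10 = 1.68001
bias = 1.68001 − 1.47898

bias = +0.2010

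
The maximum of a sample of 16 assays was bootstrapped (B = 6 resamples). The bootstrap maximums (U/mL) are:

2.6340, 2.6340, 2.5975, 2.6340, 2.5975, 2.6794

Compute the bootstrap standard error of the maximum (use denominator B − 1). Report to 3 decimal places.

Bootstrap SE is the standard deviation of the 6 replicate maximums.
Mean of replicates: (2.6340 + 2.6340 + 2.5975 + 2.6340 + 2.5975 + 2.6794) / 6 = 15.77640 / 6 = 2.62940
Sum of squared deviations: (+0.00460)² + (+0.00460)² + (−0.03190)² + (+0.00460)² + (−0.03190)² + (+0.05000)² = 0.00460
Variance = 0.00460 / 5 = 0.00092
SE* = √0.00092

SE* = 0.030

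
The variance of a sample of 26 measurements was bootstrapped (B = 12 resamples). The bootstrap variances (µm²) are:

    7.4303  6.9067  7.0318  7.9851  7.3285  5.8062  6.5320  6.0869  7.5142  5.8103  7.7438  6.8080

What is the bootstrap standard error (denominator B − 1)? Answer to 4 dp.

SE* = 0.7345

Bootstrap SE is the standard deviation of the 12 replicate variances.
Mean of replicates: (7.4303 + 6.9067 + 7.0318 + 7.9851 + 7.3285 + 5.8062 + 6.5320 + 6.0869 + 7.5142 + 5.8103 + 7.7438 + 6.8080) / 12 = 82.98380 / 12 = 6.91532
Sum of squared deviations: (+0.51498)² + (−0.00862)² + (+0.11648)² + (+1.06978)² + (+0.41318)² + (−1.10912)² + (−0.38332)² + (−0.82842)² + (+0.59888)² + (−1.10502)² + (+0.82848)² + (−0.10732)² = 5.93498
Variance = 5.93498 / 11 = 0.53954
SE* = √0.53954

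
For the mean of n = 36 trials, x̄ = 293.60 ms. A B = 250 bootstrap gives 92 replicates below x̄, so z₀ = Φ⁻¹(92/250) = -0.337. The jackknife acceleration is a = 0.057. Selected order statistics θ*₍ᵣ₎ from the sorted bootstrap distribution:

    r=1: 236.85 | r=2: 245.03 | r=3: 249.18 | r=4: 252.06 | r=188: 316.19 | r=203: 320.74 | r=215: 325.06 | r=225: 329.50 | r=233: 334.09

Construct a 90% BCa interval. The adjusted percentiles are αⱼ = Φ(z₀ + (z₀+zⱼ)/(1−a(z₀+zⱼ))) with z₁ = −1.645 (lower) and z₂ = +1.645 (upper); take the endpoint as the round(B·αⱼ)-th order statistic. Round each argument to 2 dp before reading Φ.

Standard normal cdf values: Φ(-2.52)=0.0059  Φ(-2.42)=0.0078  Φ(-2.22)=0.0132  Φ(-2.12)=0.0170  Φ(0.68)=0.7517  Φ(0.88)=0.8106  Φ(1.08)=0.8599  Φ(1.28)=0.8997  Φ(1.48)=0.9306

Lower: z₀ + z₁ = -0.337 + (-1.645) = -1.982; 1 − a(z₀+z₁) = 1 − (0.057)(-1.982) = 1.1130; argument = -0.337 + (-1.982)/1.1130 = -2.1178 → -2.12.
α₁ = Φ(-2.12) = 0.0170; rank = round(250 × 0.0170) = 4; θ*₍4₎ = 252.06.
Upper: z₀ + z₂ = 1.308; 1 − a(z₀+z₂) = 0.9254; argument = 1.0764 → 1.08; α₂ = 0.8599; rank = 215; θ*₍215₎ = 325.06.

(252.06, 325.06)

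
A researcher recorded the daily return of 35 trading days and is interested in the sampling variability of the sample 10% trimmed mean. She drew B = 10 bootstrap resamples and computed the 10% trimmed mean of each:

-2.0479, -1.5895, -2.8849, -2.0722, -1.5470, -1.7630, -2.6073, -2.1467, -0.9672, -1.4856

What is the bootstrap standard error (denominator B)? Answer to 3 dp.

SE* = 0.535

Bootstrap SE is the standard deviation of the 10 replicate 10% trimmed means.
Mean of replicates: ((-2.0479) + (-1.5895) + (-2.8849) + (-2.0722) + (-1.5470) + (-1.7630) + (-2.6073) + (-2.1467) + (-0.9672) + (-1.4856)) / 10 = -19.11130 / 10 = -1.91113
Sum of squared deviations: (−0.13677)² + (+0.32163)² + (−0.97377)² + (−0.16107)² + (+0.36413)² + (+0.14813)² + (−0.69617)² + (−0.23557)² + (+0.94393)² + (+0.42553)² = 2.86308
Variance = 2.86308 / 10 = 0.28631
SE* = √0.28631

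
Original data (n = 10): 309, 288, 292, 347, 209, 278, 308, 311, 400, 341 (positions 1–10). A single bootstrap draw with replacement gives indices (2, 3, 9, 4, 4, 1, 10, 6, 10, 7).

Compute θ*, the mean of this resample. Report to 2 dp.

Resample values: 288, 292, 400, 347, 347, 309, 341, 278, 341, 308.
Mean = (288 + 292 + 400 + 347 + 347 + 309 + 341 + 278 + 341 + 308) / 10 = 3251.0 / 10 = 325.10

θ* = 325.10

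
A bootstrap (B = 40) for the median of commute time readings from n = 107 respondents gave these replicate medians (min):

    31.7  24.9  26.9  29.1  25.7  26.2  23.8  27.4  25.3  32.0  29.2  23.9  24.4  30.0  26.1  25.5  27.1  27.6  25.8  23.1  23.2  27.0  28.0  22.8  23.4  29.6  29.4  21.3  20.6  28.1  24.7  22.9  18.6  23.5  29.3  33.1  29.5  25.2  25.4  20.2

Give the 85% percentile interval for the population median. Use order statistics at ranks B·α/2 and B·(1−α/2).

(20.6, 30.0)

Sorted replicates: 18.6, 20.2, 20.6, 21.3, 22.8, 22.9, 23.1, 23.2, 23.4, 23.5, 23.8, 23.9, 24.4, 24.7, 24.9, 25.2, 25.3, 25.4, 25.5, 25.7, 25.8, 26.1, 26.2, 26.9, 27.0, 27.1, 27.4, 27.6, 28.0, 28.1, 29.1, 29.2, 29.3, 29.4, 29.5, 29.6, 30.0, 31.7, 32.0, 33.1
α = 0.15; lower rank = 40 × 0.075 = 3; upper rank = 40 × 0.925 = 37.
The 3rd smallest replicate is 20.6; the 37th is 30.0.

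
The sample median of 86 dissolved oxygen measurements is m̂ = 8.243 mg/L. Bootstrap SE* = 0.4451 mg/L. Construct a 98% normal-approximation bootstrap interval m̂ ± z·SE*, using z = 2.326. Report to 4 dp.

Margin = 2.326 × 0.4451 = 1.03530
Interval: 8.243 ± 1.03530

(7.2077, 9.2783)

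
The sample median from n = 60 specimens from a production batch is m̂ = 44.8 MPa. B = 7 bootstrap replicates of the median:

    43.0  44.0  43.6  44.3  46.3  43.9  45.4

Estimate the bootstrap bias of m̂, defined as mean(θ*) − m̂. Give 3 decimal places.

mean(θ*) = (43.0 + 44.0 + 43.6 + 44.3 + 46.3 + 43.9 + 45.4) / 7 = 44.3571
bias = 44.3571 − 44.8

bias = −0.443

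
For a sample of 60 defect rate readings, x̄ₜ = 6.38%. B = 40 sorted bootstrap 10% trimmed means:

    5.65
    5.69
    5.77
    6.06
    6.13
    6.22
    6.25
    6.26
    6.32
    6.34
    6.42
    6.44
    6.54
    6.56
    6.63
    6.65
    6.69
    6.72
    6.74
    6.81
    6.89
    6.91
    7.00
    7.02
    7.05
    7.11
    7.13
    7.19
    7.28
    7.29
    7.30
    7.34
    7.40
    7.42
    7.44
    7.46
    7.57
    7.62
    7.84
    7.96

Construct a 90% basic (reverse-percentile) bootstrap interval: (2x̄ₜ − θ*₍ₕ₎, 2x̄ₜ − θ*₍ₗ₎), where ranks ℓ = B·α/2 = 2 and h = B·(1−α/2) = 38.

Percentile endpoints at ranks 2 and 38: θ*₍2₎ = 5.69, θ*₍38₎ = 7.62.
Basic interval reflects these around x̄ₜ:
  lower = 2 × 6.38 − 7.62 = 5.14
  upper = 2 × 6.38 − 5.69 = 7.07

(5.14, 7.07)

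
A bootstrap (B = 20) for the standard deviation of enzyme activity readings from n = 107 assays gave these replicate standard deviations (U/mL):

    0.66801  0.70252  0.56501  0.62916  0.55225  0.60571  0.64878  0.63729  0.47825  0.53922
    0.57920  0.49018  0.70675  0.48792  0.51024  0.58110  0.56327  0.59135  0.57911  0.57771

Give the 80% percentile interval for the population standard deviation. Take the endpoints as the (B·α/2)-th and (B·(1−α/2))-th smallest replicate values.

Sorted replicates: 0.47825, 0.48792, 0.49018, 0.51024, 0.53922, 0.55225, 0.56327, 0.56501, 0.57771, 0.57911, 0.57920, 0.58110, 0.59135, 0.60571, 0.62916, 0.63729, 0.64878, 0.66801, 0.70252, 0.70675
α = 0.20; lower rank = 20 × 0.100 = 2; upper rank = 20 × 0.900 = 18.
The 2nd smallest replicate is 0.48792; the 18th is 0.66801.

(0.48792, 0.66801)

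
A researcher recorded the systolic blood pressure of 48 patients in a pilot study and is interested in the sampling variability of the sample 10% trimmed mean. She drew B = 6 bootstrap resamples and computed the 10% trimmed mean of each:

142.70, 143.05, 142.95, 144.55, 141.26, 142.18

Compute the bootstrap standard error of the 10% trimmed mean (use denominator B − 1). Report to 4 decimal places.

Bootstrap SE is the standard deviation of the 6 replicate 10% trimmed means.
Mean of replicates: (142.70 + 143.05 + 142.95 + 144.55 + 141.26 + 142.18) / 6 = 856.69000 / 6 = 142.78167
Sum of squared deviations: (−0.08167)² + (+0.26833)² + (+0.16833)² + (+1.76833)² + (−1.52167)² + (−0.60167)² = 5.91148
Variance = 5.91148 / 5 = 1.18230
SE* = √1.18230

SE* = 1.0873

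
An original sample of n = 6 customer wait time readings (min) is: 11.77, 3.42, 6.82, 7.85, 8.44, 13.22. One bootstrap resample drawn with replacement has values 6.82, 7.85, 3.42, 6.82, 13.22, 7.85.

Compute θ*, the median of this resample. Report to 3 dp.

θ* = 7.335

Sorted: 3.42, 6.82, 6.82, 7.85, 7.85, 13.22
Median = average of the two middle values = 7.335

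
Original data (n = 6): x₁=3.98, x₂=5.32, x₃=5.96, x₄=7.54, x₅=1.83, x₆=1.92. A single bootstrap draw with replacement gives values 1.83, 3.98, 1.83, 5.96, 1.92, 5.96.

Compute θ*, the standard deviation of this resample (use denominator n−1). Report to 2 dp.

θ* = 2.02

Mean = 3.5800; sum of squared deviations = 20.3694
s² = 20.3694 / 5 = 4.0739
s = √4.0739 = 2.02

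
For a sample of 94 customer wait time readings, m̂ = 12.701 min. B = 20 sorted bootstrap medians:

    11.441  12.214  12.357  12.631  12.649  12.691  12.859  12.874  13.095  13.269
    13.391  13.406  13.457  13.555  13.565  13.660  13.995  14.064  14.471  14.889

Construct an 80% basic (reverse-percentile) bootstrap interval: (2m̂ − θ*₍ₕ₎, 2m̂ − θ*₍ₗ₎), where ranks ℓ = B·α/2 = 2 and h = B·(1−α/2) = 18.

Percentile endpoints at ranks 2 and 18: θ*₍2₎ = 12.214, θ*₍18₎ = 14.064.
Basic interval reflects these around m̂:
  lower = 2 × 12.701 − 14.064 = 11.338
  upper = 2 × 12.701 − 12.214 = 13.188

(11.338, 13.188)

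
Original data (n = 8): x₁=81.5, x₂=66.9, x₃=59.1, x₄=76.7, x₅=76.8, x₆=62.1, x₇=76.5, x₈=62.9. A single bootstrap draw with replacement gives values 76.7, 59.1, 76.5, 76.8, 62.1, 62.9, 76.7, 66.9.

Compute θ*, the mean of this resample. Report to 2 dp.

θ* = 69.71

Mean = (76.7 + 59.1 + 76.5 + 76.8 + 62.1 + 62.9 + 76.7 + 66.9) / 8 = 557.70 / 8 = 69.71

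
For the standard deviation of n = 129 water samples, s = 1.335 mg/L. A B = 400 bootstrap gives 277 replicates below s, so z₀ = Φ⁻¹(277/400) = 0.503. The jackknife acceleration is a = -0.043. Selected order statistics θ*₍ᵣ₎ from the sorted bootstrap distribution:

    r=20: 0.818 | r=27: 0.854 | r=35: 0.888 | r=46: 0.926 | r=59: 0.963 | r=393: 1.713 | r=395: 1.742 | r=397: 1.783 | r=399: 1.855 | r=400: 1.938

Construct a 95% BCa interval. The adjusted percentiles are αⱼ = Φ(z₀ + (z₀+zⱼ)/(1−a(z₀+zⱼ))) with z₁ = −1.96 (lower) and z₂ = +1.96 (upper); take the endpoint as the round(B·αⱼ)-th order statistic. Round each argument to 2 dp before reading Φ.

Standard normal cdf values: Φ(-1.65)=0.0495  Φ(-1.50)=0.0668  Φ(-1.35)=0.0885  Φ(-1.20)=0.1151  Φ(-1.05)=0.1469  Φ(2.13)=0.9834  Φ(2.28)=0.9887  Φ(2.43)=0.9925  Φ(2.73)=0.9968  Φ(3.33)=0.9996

(0.963, 1.855)

Lower: z₀ + z₁ = 0.503 + (-1.960) = -1.457; 1 − a(z₀+z₁) = 1 − (-0.043)(-1.457) = 0.9373; argument = 0.503 + (-1.457)/0.9373 = -1.0514 → -1.05.
α₁ = Φ(-1.05) = 0.1469; rank = round(400 × 0.1469) = 59; θ*₍59₎ = 0.963.
Upper: z₀ + z₂ = 2.463; 1 − a(z₀+z₂) = 1.1059; argument = 2.7301 → 2.73; α₂ = 0.9968; rank = 399; θ*₍399₎ = 1.855.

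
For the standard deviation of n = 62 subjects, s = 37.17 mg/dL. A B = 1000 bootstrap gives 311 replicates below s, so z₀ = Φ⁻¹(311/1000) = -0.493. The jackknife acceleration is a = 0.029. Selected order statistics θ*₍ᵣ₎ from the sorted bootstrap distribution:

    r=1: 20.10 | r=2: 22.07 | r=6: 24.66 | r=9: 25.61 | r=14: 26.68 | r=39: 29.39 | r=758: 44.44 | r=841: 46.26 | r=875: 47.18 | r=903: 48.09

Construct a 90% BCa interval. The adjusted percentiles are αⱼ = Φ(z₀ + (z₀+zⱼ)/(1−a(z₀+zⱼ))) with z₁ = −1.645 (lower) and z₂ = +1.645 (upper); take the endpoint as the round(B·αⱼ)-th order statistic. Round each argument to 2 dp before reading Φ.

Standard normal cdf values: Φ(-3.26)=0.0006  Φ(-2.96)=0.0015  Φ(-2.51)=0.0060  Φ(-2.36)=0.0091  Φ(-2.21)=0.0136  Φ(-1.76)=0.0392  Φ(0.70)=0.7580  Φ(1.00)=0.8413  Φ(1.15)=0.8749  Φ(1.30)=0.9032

Lower: z₀ + z₁ = -0.493 + (-1.645) = -2.138; 1 − a(z₀+z₁) = 1 − (0.029)(-2.138) = 1.0620; argument = -0.493 + (-2.138)/1.0620 = -2.5062 → -2.51.
α₁ = Φ(-2.51) = 0.0060; rank = round(1000 × 0.0060) = 6; θ*₍6₎ = 24.66.
Upper: z₀ + z₂ = 1.152; 1 − a(z₀+z₂) = 0.9666; argument = 0.6988 → 0.70; α₂ = 0.7580; rank = 758; θ*₍758₎ = 44.44.

(24.66, 44.44)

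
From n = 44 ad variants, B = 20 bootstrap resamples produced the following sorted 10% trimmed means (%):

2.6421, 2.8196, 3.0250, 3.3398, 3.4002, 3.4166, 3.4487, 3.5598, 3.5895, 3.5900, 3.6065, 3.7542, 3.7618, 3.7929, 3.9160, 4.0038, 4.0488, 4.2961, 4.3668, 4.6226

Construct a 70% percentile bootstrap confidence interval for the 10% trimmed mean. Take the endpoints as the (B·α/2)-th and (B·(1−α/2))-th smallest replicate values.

α = 0.30; lower rank = 20 × 0.150 = 3; upper rank = 20 × 0.850 = 17.
The 3rd smallest replicate is 3.0250; the 17th is 4.0488.

(3.0250, 4.0488)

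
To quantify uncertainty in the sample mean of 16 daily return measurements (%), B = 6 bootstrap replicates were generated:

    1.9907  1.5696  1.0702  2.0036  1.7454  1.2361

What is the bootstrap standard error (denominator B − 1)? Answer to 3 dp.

Bootstrap SE is the standard deviation of the 6 replicate means.
Mean of replicates: (1.9907 + 1.5696 + 1.0702 + 2.0036 + 1.7454 + 1.2361) / 6 = 9.61560 / 6 = 1.60260
Sum of squared deviations: (+0.38810)² + (−0.03300)² + (−0.53240)² + (+0.40100)² + (+0.14280)² + (−0.36650)² = 0.75068
Variance = 0.75068 / 5 = 0.15014
SE* = √0.15014

SE* = 0.387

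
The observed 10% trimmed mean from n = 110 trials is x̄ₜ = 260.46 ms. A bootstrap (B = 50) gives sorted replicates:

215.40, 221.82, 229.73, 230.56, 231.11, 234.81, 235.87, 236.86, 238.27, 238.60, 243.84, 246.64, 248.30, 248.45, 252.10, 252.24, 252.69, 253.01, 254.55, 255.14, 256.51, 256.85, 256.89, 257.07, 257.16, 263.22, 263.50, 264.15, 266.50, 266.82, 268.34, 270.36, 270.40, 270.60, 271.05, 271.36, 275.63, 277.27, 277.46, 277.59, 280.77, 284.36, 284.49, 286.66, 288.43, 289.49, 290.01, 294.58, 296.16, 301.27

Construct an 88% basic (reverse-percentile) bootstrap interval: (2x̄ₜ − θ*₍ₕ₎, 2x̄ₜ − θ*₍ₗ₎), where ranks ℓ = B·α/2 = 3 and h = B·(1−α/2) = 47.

Percentile endpoints at ranks 3 and 47: θ*₍3₎ = 229.73, θ*₍47₎ = 290.01.
Basic interval reflects these around x̄ₜ:
  lower = 2 × 260.46 − 290.01 = 230.91
  upper = 2 × 260.46 − 229.73 = 291.19

(230.91, 291.19)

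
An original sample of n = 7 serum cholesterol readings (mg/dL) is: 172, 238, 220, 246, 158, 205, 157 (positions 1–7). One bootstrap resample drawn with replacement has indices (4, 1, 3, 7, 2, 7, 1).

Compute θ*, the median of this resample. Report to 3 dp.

θ* = 172.000

Resample values: 246, 172, 220, 157, 238, 157, 172.
Sorted: 157, 157, 172, 172, 220, 238, 246
Median = middle value = 172.000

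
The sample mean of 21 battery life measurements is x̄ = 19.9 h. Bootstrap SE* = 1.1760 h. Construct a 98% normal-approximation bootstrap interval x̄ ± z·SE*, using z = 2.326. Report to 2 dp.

(17.16, 22.64)

Margin = 2.326 × 1.1760 = 2.735
Interval: 19.9 ± 2.735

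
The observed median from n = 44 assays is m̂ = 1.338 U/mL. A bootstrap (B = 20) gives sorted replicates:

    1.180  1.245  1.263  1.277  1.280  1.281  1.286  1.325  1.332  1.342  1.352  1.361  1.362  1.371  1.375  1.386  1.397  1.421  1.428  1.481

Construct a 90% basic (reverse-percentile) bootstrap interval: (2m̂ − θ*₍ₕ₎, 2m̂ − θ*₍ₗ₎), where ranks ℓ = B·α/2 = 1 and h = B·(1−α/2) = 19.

Percentile endpoints at ranks 1 and 19: θ*₍1₎ = 1.180, θ*₍19₎ = 1.428.
Basic interval reflects these around m̂:
  lower = 2 × 1.338 − 1.428 = 1.248
  upper = 2 × 1.338 − 1.180 = 1.496

(1.248, 1.496)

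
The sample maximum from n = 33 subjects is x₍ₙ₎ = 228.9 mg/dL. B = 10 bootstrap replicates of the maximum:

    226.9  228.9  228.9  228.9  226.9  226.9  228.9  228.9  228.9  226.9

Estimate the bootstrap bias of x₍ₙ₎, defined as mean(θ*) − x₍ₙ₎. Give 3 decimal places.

bias = −0.800

mean(θ*) = (226.9 + 228.9 + 228.9 + 228.9 + 226.9 + 226.9 + 228.9 + 228.9 + 228.9 + 226.9) / 10 = 228.1000
bias = 228.1000 − 228.9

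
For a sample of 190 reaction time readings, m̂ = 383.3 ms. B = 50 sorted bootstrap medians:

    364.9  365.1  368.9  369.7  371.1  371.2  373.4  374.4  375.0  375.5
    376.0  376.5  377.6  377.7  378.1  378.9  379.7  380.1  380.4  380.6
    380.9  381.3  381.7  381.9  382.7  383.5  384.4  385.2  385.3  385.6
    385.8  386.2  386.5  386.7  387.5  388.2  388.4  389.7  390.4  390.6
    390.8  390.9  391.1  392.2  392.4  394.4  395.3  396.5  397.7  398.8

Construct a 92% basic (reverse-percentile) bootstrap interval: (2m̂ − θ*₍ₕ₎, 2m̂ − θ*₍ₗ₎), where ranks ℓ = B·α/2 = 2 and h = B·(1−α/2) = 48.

(370.1, 401.5)

Percentile endpoints at ranks 2 and 48: θ*₍2₎ = 365.1, θ*₍48₎ = 396.5.
Basic interval reflects these around m̂:
  lower = 2 × 383.3 − 396.5 = 370.1
  upper = 2 × 383.3 − 365.1 = 401.5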